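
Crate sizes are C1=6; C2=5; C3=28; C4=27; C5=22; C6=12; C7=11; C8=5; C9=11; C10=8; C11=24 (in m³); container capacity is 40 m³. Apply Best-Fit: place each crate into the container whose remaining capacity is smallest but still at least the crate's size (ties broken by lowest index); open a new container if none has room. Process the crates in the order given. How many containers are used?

container 1: place C1 (6 m³), 34 m³ left
container 1: place C2 (5 m³), 29 m³ left
container 1: place C3 (28 m³), 1 m³ left
container 2: place C4 (27 m³), 13 m³ left
container 3: place C5 (22 m³), 18 m³ left
container 2: place C6 (12 m³), 1 m³ left
container 3: place C7 (11 m³), 7 m³ left
container 3: place C8 (5 m³), 2 m³ left
container 4: place C9 (11 m³), 29 m³ left
container 4: place C10 (8 m³), 21 m³ left
container 5: place C11 (24 m³), 16 m³ left

5 containers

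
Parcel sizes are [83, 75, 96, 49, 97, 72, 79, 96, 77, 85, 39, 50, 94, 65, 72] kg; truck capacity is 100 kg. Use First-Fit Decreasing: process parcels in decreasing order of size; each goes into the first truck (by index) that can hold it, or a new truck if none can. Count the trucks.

14 trucks

Sorted descending: 97, 96, 96, 94, 85, 83, 79, 77, 75, 72, 72, 65, 50, 49, 39.
truck 1: place 97 kg, 3 kg left
truck 2: place 96 kg, 4 kg left
truck 3: place 96 kg, 4 kg left
truck 4: place 94 kg, 6 kg left
truck 5: place 85 kg, 15 kg left
truck 6: place 83 kg, 17 kg left
truck 7: place 79 kg, 21 kg left
truck 8: place 77 kg, 23 kg left
truck 9: place 75 kg, 25 kg left
truck 10: place 72 kg, 28 kg left
truck 11: place 72 kg, 28 kg left
truck 12: place 65 kg, 35 kg left
truck 13: place 50 kg, 50 kg left
truck 13: place 49 kg, 1 kg left
truck 14: place 39 kg, 61 kg left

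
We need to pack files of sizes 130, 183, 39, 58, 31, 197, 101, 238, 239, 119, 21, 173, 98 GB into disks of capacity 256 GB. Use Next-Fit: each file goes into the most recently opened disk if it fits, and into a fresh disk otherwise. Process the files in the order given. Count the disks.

10 disks

Put 130 GB in disk 1; 126 GB remain.
Put 183 GB in disk 2; 73 GB remain.
Put 39 GB in disk 2; 34 GB remain.
Put 58 GB in disk 3; 198 GB remain.
Put 31 GB in disk 3; 167 GB remain.
Put 197 GB in disk 4; 59 GB remain.
Put 101 GB in disk 5; 155 GB remain.
Put 238 GB in disk 6; 18 GB remain.
Put 239 GB in disk 7; 17 GB remain.
Put 119 GB in disk 8; 137 GB remain.
Put 21 GB in disk 8; 116 GB remain.
Put 173 GB in disk 9; 83 GB remain.
Put 98 GB in disk 10; 158 GB remain.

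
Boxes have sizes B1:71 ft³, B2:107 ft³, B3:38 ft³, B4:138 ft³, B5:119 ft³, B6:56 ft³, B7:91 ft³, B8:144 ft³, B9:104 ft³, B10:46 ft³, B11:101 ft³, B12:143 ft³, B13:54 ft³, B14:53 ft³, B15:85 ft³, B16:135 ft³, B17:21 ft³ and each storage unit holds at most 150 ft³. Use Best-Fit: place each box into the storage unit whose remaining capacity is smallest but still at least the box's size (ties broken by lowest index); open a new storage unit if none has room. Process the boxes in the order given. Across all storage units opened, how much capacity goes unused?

144

Put B1 (71 ft³) in storage unit 1; 79 ft³ remain.
Put B2 (107 ft³) in storage unit 2; 43 ft³ remain.
Put B3 (38 ft³) in storage unit 2; 5 ft³ remain.
Put B4 (138 ft³) in storage unit 3; 12 ft³ remain.
Put B5 (119 ft³) in storage unit 4; 31 ft³ remain.
Put B6 (56 ft³) in storage unit 1; 23 ft³ remain.
Put B7 (91 ft³) in storage unit 5; 59 ft³ remain.
Put B8 (144 ft³) in storage unit 6; 6 ft³ remain.
Put B9 (104 ft³) in storage unit 7; 46 ft³ remain.
Put B10 (46 ft³) in storage unit 7; 0 ft³ remain.
Put B11 (101 ft³) in storage unit 8; 49 ft³ remain.
Put B12 (143 ft³) in storage unit 9; 7 ft³ remain.
Put B13 (54 ft³) in storage unit 5; 5 ft³ remain.
Put B14 (53 ft³) in storage unit 10; 97 ft³ remain.
Put B15 (85 ft³) in storage unit 10; 12 ft³ remain.
Put B16 (135 ft³) in storage unit 11; 15 ft³ remain.
Put B17 (21 ft³) in storage unit 1; 2 ft³ remain.
11 storage units × 150 ft³ = 1650 ft³; used 1506 ft³; unused 144 ft³.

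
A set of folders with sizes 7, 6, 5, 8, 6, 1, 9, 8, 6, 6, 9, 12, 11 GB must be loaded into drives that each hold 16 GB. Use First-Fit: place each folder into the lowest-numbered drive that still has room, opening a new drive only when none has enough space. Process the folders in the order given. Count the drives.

Put 7 GB in drive 1; 9 GB remain.
Put 6 GB in drive 1; 3 GB remain.
Put 5 GB in drive 2; 11 GB remain.
Put 8 GB in drive 2; 3 GB remain.
Put 6 GB in drive 3; 10 GB remain.
Put 1 GB in drive 1; 2 GB remain.
Put 9 GB in drive 3; 1 GB remain.
Put 8 GB in drive 4; 8 GB remain.
Put 6 GB in drive 4; 2 GB remain.
Put 6 GB in drive 5; 10 GB remain.
Put 9 GB in drive 5; 1 GB remain.
Put 12 GB in drive 6; 4 GB remain.
Put 11 GB in drive 7; 5 GB remain.
Final drives: [7,6,1] [5,8] [6,9] [8,6] [6,9] [12] [11].

7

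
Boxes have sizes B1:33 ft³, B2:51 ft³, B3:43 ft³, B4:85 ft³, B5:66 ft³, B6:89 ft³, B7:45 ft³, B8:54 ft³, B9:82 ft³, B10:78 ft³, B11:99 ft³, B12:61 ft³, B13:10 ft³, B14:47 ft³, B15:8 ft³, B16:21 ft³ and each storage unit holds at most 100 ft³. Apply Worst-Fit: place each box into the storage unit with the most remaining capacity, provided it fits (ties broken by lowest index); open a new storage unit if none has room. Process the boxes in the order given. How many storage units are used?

11

storage unit 1: place B1 (33 ft³), 67 ft³ left
storage unit 1: place B2 (51 ft³), 16 ft³ left
storage unit 2: place B3 (43 ft³), 57 ft³ left
storage unit 3: place B4 (85 ft³), 15 ft³ left
storage unit 4: place B5 (66 ft³), 34 ft³ left
storage unit 5: place B6 (89 ft³), 11 ft³ left
storage unit 2: place B7 (45 ft³), 12 ft³ left
storage unit 6: place B8 (54 ft³), 46 ft³ left
storage unit 7: place B9 (82 ft³), 18 ft³ left
storage unit 8: place B10 (78 ft³), 22 ft³ left
storage unit 9: place B11 (99 ft³), 1 ft³ left
storage unit 10: place B12 (61 ft³), 39 ft³ left
storage unit 6: place B13 (10 ft³), 36 ft³ left
storage unit 11: place B14 (47 ft³), 53 ft³ left
storage unit 11: place B15 (8 ft³), 45 ft³ left
storage unit 11: place B16 (21 ft³), 24 ft³ left
Final storage units: [33,51] [43,45] [85] [66] [89] [54,10] [82] [78] [99] [61] [47,8,21].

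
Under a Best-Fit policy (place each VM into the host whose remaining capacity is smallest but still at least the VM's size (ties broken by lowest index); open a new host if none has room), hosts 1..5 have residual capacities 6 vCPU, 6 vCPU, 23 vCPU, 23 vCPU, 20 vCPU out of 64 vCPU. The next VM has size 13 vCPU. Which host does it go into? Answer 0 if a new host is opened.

Hosts with room: host 3 (23 vCPU), host 4 (23 vCPU), host 5 (20 vCPU).
Tightest fit is host 5 with 20 vCPU free.

5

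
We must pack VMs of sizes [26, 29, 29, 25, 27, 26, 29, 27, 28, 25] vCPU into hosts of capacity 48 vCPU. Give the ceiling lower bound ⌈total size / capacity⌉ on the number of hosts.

Total size = 26 + 29 + 29 + 25 + 27 + 26 + 29 + 27 + 28 + 25 = 271 vCPU.
⌈271 / 48⌉ = 6.

6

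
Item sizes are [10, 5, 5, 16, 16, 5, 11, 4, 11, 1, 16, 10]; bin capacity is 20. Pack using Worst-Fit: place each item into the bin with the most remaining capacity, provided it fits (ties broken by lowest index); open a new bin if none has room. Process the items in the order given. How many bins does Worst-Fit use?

Put 10 in bin 1; 10 remain.
Put 5 in bin 1; 5 remain.
Put 5 in bin 1; 0 remain.
Put 16 in bin 2; 4 remain.
Put 16 in bin 3; 4 remain.
Put 5 in bin 4; 15 remain.
Put 11 in bin 4; 4 remain.
Put 4 in bin 2; 0 remain.
Put 11 in bin 5; 9 remain.
Put 1 in bin 5; 8 remain.
Put 16 in bin 6; 4 remain.
Put 10 in bin 7; 10 remain.
Final bins: [10,5,5] [16,4] [16] [5,11] [11,1] [16] [10].

7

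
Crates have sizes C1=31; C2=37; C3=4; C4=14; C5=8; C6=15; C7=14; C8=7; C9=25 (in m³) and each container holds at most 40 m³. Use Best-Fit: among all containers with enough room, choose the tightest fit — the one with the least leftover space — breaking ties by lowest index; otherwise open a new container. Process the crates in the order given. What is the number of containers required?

5 containers

Put C1 (31 m³) in container 1; 9 m³ remain.
Put C2 (37 m³) in container 2; 3 m³ remain.
Put C3 (4 m³) in container 1; 5 m³ remain.
Put C4 (14 m³) in container 3; 26 m³ remain.
Put C5 (8 m³) in container 3; 18 m³ remain.
Put C6 (15 m³) in container 3; 3 m³ remain.
Put C7 (14 m³) in container 4; 26 m³ remain.
Put C8 (7 m³) in container 4; 19 m³ remain.
Put C9 (25 m³) in container 5; 15 m³ remain.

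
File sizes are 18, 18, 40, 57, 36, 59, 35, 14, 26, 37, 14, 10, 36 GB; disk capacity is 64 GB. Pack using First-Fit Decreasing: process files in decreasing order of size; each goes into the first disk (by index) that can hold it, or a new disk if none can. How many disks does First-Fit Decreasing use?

7

Sorted descending: 59, 57, 40, 37, 36, 36, 35, 26, 18, 18, 14, 14, 10.
disk 1: place 59 GB, 5 GB left
disk 2: place 57 GB, 7 GB left
disk 3: place 40 GB, 24 GB left
disk 4: place 37 GB, 27 GB left
disk 5: place 36 GB, 28 GB left
disk 6: place 36 GB, 28 GB left
disk 7: place 35 GB, 29 GB left
disk 4: place 26 GB, 1 GB left
disk 3: place 18 GB, 6 GB left
disk 5: place 18 GB, 10 GB left
disk 6: place 14 GB, 14 GB left
disk 6: place 14 GB, 0 GB left
disk 5: place 10 GB, 0 GB left
Final disks: [59] [57] [40,18] [37,26] [36,18,10] [36,14,14] [35].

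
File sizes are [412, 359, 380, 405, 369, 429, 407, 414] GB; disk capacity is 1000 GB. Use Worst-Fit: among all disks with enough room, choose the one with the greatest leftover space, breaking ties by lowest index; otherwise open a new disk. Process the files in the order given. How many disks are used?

Put 412 GB in disk 1; 588 GB remain.
Put 359 GB in disk 1; 229 GB remain.
Put 380 GB in disk 2; 620 GB remain.
Put 405 GB in disk 2; 215 GB remain.
Put 369 GB in disk 3; 631 GB remain.
Put 429 GB in disk 3; 202 GB remain.
Put 407 GB in disk 4; 593 GB remain.
Put 414 GB in disk 4; 179 GB remain.

4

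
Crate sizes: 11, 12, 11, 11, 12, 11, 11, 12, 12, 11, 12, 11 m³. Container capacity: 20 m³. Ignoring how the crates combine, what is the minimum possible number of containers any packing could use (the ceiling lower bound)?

Total size = 11 + 12 + 11 + 11 + 12 + 11 + 11 + 12 + 12 + 11 + 12 + 11 = 137 m³.
⌈137 / 20⌉ = 7.

7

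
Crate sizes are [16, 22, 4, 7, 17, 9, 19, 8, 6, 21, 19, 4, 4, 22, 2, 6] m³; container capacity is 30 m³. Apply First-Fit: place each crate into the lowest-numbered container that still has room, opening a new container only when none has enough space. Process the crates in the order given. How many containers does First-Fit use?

Put 16 m³ in container 1; 14 m³ remain.
Put 22 m³ in container 2; 8 m³ remain.
Put 4 m³ in container 1; 10 m³ remain.
Put 7 m³ in container 1; 3 m³ remain.
Put 17 m³ in container 3; 13 m³ remain.
Put 9 m³ in container 3; 4 m³ remain.
Put 19 m³ in container 4; 11 m³ remain.
Put 8 m³ in container 2; 0 m³ remain.
Put 6 m³ in container 4; 5 m³ remain.
Put 21 m³ in container 5; 9 m³ remain.
Put 19 m³ in container 6; 11 m³ remain.
Put 4 m³ in container 3; 0 m³ remain.
Put 4 m³ in container 4; 1 m³ remain.
Put 22 m³ in container 7; 8 m³ remain.
Put 2 m³ in container 1; 1 m³ remain.
Put 6 m³ in container 5; 3 m³ remain.
Final containers: [16,4,7,2] [22,8] [17,9,4] [19,6,4] [21,6] [19] [22].

7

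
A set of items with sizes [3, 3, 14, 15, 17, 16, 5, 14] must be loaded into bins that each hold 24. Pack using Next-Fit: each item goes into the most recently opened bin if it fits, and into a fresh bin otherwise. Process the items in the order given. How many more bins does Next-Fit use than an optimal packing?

0

Next-Fit: [3,3,14] [15] [17] [16,5] [14] → 5 bins.
5 items exceed 12 (half the capacity), and no two of those can share a bin, so at least 5 bins are needed.
So 5 is already optimal.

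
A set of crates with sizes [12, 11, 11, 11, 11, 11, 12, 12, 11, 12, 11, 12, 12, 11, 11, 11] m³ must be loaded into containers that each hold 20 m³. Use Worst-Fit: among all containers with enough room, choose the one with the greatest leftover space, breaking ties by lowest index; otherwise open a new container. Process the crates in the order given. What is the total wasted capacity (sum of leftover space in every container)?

Put 12 m³ in container 1; 8 m³ remain.
Put 11 m³ in container 2; 9 m³ remain.
Put 11 m³ in container 3; 9 m³ remain.
Put 11 m³ in container 4; 9 m³ remain.
Put 11 m³ in container 5; 9 m³ remain.
Put 11 m³ in container 6; 9 m³ remain.
Put 12 m³ in container 7; 8 m³ remain.
Put 12 m³ in container 8; 8 m³ remain.
Put 11 m³ in container 9; 9 m³ remain.
Put 12 m³ in container 10; 8 m³ remain.
Put 11 m³ in container 11; 9 m³ remain.
Put 12 m³ in container 12; 8 m³ remain.
Put 12 m³ in container 13; 8 m³ remain.
Put 11 m³ in container 14; 9 m³ remain.
Put 11 m³ in container 15; 9 m³ remain.
Put 11 m³ in container 16; 9 m³ remain.
16 containers × 20 m³ = 320 m³; used 182 m³; unused 138 m³.

138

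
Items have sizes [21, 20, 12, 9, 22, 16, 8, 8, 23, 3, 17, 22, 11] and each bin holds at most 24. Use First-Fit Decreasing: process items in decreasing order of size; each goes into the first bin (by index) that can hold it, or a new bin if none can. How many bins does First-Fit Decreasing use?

9

Sorted descending: 23, 22, 22, 21, 20, 17, 16, 12, 11, 9, 8, 8, 3.
bin 1: place 23, 1 left
bin 2: place 22, 2 left
bin 3: place 22, 2 left
bin 4: place 21, 3 left
bin 5: place 20, 4 left
bin 6: place 17, 7 left
bin 7: place 16, 8 left
bin 8: place 12, 12 left
bin 8: place 11, 1 left
bin 9: place 9, 15 left
bin 7: place 8, 0 left
bin 9: place 8, 7 left
bin 4: place 3, 0 left
Final bins: [23] [22] [22] [21,3] [20] [17] [16,8] [12,11] [9,8].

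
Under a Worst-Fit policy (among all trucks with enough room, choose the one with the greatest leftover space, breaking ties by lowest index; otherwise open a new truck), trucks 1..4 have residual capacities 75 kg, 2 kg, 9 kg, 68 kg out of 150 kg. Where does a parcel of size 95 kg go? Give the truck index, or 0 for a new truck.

0

No truck has ≥ 95 kg free, so a new truck is opened.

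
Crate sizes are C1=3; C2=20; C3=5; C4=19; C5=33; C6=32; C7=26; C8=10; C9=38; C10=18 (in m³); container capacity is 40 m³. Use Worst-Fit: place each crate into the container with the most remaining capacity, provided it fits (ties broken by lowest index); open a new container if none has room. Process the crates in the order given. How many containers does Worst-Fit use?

7

Put C1 (3 m³) in container 1; 37 m³ remain.
Put C2 (20 m³) in container 1; 17 m³ remain.
Put C3 (5 m³) in container 1; 12 m³ remain.
Put C4 (19 m³) in container 2; 21 m³ remain.
Put C5 (33 m³) in container 3; 7 m³ remain.
Put C6 (32 m³) in container 4; 8 m³ remain.
Put C7 (26 m³) in container 5; 14 m³ remain.
Put C8 (10 m³) in container 2; 11 m³ remain.
Put C9 (38 m³) in container 6; 2 m³ remain.
Put C10 (18 m³) in container 7; 22 m³ remain.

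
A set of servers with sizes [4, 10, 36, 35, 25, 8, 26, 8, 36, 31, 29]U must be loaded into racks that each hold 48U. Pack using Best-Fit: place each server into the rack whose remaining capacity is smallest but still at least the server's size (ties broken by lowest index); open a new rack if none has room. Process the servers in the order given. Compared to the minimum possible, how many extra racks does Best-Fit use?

Best-Fit: [4,10,25,8] [36,8] [35] [26] [36] [31] [29] → 7 racks.
7 servers exceed 24U (half the capacity), and no two of those can share a rack, so at least 7 racks are needed.
So 7 is already optimal.

0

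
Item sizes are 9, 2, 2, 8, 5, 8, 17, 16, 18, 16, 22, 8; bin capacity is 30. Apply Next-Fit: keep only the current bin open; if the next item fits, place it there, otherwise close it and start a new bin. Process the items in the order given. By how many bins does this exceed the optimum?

1

Next-Fit: [9,2,2,8,5] [8,17] [16] [18] [16] [22,8] → 6 bins.
Total size 131; any packing needs at least ⌈131/30⌉ = 5 bins.
An optimal packing achieves that bound: [22,8] [18,9,2] [17,8,5] [16,8,2] [16] → 5 bins.
Excess: 6 − 5 = 1.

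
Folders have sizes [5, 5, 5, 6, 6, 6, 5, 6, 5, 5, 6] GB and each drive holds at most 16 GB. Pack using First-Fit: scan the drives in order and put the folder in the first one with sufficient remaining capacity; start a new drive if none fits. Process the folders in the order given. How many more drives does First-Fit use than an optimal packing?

First-Fit: [5,5,5] [6,6] [6,5,5] [6,5] [6] → 5 drives.
Total size 60 GB; any packing needs at least ⌈60/16⌉ = 4 drives.
An optimal packing achieves that bound: [6,6] [6,5,5] [6,5,5] [6,5,5] → 4 drives.
Excess: 5 − 4 = 1.

1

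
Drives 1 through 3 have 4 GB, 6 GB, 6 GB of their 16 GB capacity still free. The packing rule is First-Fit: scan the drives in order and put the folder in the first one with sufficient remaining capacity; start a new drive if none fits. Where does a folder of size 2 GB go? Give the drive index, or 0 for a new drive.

1

Drives with room: drive 1 (4 GB), drive 2 (6 GB), drive 3 (6 GB).
The first with room is drive 1.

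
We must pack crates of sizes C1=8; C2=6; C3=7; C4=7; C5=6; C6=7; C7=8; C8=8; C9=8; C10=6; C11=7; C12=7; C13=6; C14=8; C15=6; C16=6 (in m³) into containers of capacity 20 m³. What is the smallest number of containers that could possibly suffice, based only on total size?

Total size = 8 + 6 + 7 + 7 + 6 + 7 + 8 + 8 + 8 + 6 + 7 + 7 + 6 + 8 + 6 + 6 = 111 m³.
⌈111 / 20⌉ = 6.

6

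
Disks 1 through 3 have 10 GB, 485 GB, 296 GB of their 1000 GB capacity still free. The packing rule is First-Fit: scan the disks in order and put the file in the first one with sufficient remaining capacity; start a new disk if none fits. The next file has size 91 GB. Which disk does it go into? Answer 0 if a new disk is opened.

Disks with room: disk 2 (485 GB), disk 3 (296 GB).
The first with room is disk 2.

2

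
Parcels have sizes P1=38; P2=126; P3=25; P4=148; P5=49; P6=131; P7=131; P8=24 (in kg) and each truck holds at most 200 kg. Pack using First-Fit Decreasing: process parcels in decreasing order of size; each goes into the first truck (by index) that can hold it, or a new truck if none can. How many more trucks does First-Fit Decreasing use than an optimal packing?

First-Fit Decreasing: [148,49] [131,38,25] [131,24] [126] → 4 trucks.
Total size 672 kg; any packing needs at least ⌈672/200⌉ = 4 trucks.
So 4 is already optimal.

0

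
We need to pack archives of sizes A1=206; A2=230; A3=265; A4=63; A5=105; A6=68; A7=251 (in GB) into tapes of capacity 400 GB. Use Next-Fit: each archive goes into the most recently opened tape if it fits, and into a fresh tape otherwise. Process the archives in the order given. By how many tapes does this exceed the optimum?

1

Next-Fit: [206] [230] [265,63] [105,68] [251] → 5 tapes.
4 archives exceed 200 GB (half the capacity), and no two of those can share a tape, so at least 4 tapes are needed.
An optimal packing achieves that bound: [265,105] [251,68,63] [230] [206] → 4 tapes.
Excess: 5 − 4 = 1.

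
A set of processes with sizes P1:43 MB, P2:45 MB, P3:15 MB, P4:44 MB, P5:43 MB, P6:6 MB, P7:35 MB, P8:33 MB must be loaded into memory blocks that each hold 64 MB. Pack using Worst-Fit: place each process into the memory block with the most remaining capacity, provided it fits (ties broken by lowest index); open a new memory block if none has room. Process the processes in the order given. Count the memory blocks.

6 memory blocks

memory block 1: place P1 (43 MB), 21 MB left
memory block 2: place P2 (45 MB), 19 MB left
memory block 1: place P3 (15 MB), 6 MB left
memory block 3: place P4 (44 MB), 20 MB left
memory block 4: place P5 (43 MB), 21 MB left
memory block 4: place P6 (6 MB), 15 MB left
memory block 5: place P7 (35 MB), 29 MB left
memory block 6: place P8 (33 MB), 31 MB left
Final memory blocks: [43,15] [45] [44] [43,6] [35] [33].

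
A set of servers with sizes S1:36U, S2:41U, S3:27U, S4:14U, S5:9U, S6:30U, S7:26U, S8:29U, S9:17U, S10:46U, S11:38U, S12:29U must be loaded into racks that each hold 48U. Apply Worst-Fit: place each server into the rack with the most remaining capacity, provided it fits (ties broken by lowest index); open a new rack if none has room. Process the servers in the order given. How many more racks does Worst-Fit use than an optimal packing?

Worst-Fit: [36,9] [41] [27,14] [30] [26,17] [29] [46] [38] [29] → 9 racks.
9 servers exceed 24U (half the capacity), and no two of those can share a rack, so at least 9 racks are needed.
So 9 is already optimal.

0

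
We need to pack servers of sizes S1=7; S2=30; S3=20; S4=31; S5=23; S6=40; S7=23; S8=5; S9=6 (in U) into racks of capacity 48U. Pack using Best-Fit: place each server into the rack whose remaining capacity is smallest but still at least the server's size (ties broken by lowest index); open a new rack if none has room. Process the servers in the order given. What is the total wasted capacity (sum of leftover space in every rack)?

55

Put S1 (7U) in rack 1; 41U remain.
Put S2 (30U) in rack 1; 11U remain.
Put S3 (20U) in rack 2; 28U remain.
Put S4 (31U) in rack 3; 17U remain.
Put S5 (23U) in rack 2; 5U remain.
Put S6 (40U) in rack 4; 8U remain.
Put S7 (23U) in rack 5; 25U remain.
Put S8 (5U) in rack 2; 0U remain.
Put S9 (6U) in rack 4; 2U remain.
5 racks × 48U = 240U; used 185U; unused 55U.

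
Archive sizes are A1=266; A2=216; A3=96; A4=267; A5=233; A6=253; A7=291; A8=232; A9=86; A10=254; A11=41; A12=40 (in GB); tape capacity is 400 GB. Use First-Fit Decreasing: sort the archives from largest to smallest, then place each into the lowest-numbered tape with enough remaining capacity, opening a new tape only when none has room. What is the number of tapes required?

Sorted descending: 291, 267, 266, 254, 253, 233, 232, 216, 96, 86, 41, 40.
tape 1: place 291 GB, 109 GB left
tape 2: place 267 GB, 133 GB left
tape 3: place 266 GB, 134 GB left
tape 4: place 254 GB, 146 GB left
tape 5: place 253 GB, 147 GB left
tape 6: place 233 GB, 167 GB left
tape 7: place 232 GB, 168 GB left
tape 8: place 216 GB, 184 GB left
tape 1: place 96 GB, 13 GB left
tape 2: place 86 GB, 47 GB left
tape 2: place 41 GB, 6 GB left
tape 3: place 40 GB, 94 GB left
Final tapes: [291,96] [267,86,41] [266,40] [254] [253] [233] [232] [216].

8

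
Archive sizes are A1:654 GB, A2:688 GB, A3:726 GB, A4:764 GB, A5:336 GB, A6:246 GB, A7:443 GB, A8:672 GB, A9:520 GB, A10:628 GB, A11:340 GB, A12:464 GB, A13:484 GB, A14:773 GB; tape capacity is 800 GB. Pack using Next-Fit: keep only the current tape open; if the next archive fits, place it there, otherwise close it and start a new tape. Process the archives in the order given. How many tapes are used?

tape 1: place A1 (654 GB), 146 GB left
tape 2: place A2 (688 GB), 112 GB left
tape 3: place A3 (726 GB), 74 GB left
tape 4: place A4 (764 GB), 36 GB left
tape 5: place A5 (336 GB), 464 GB left
tape 5: place A6 (246 GB), 218 GB left
tape 6: place A7 (443 GB), 357 GB left
tape 7: place A8 (672 GB), 128 GB left
tape 8: place A9 (520 GB), 280 GB left
tape 9: place A10 (628 GB), 172 GB left
tape 10: place A11 (340 GB), 460 GB left
tape 11: place A12 (464 GB), 336 GB left
tape 12: place A13 (484 GB), 316 GB left
tape 13: place A14 (773 GB), 27 GB left

13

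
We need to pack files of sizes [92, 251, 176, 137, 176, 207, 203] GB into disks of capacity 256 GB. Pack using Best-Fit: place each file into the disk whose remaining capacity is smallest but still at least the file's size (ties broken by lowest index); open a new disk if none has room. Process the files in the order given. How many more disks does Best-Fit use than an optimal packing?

0

Best-Fit: [92,137] [251] [176] [176] [207] [203] → 6 disks.
6 files exceed 128 GB (half the capacity), and no two of those can share a disk, so at least 6 disks are needed.
So 6 is already optimal.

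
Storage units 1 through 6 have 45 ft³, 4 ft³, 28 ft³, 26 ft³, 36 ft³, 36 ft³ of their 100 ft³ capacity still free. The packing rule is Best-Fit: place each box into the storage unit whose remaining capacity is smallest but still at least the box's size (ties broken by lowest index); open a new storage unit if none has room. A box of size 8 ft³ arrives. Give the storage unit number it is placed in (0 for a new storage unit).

4

Storage units with room: storage unit 1 (45 ft³), storage unit 3 (28 ft³), storage unit 4 (26 ft³), storage unit 5 (36 ft³), storage unit 6 (36 ft³).
Tightest fit is storage unit 4 with 26 ft³ free.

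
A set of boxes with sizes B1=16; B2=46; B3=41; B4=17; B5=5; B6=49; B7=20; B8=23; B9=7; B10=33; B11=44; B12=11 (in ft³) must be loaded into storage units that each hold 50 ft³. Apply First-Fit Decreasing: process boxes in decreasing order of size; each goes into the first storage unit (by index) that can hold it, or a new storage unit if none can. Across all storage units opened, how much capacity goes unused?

Sorted descending: 49, 46, 44, 41, 33, 23, 20, 17, 16, 11, 7, 5.
Put 49 ft³ in storage unit 1; 1 ft³ remain.
Put 46 ft³ in storage unit 2; 4 ft³ remain.
Put 44 ft³ in storage unit 3; 6 ft³ remain.
Put 41 ft³ in storage unit 4; 9 ft³ remain.
Put 33 ft³ in storage unit 5; 17 ft³ remain.
Put 23 ft³ in storage unit 6; 27 ft³ remain.
Put 20 ft³ in storage unit 6; 7 ft³ remain.
Put 17 ft³ in storage unit 5; 0 ft³ remain.
Put 16 ft³ in storage unit 7; 34 ft³ remain.
Put 11 ft³ in storage unit 7; 23 ft³ remain.
Put 7 ft³ in storage unit 4; 2 ft³ remain.
Put 5 ft³ in storage unit 3; 1 ft³ remain.
7 storage units × 50 ft³ = 350 ft³; used 312 ft³; unused 38 ft³.

38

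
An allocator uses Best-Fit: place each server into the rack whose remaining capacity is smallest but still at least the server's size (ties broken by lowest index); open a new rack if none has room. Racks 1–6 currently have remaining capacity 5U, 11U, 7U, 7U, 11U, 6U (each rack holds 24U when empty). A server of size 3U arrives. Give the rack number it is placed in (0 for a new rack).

Racks with room: rack 1 (5U), rack 2 (11U), rack 3 (7U), rack 4 (7U), rack 5 (11U), rack 6 (6U).
Tightest fit is rack 1 with 5U free.

1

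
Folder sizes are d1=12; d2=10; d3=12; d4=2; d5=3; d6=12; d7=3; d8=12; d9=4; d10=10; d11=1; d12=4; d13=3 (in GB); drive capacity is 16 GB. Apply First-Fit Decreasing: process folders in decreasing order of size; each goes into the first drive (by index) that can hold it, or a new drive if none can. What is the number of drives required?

Sorted descending: 12, 12, 12, 12, 10, 10, 4, 4, 3, 3, 3, 2, 1.
12 GB → drive 1 (remaining 4 GB)
12 GB → drive 2 (remaining 4 GB)
12 GB → drive 3 (remaining 4 GB)
12 GB → drive 4 (remaining 4 GB)
10 GB → drive 5 (remaining 6 GB)
10 GB → drive 6 (remaining 6 GB)
4 GB → drive 1 (remaining 0 GB)
4 GB → drive 2 (remaining 0 GB)
3 GB → drive 3 (remaining 1 GB)
3 GB → drive 4 (remaining 1 GB)
3 GB → drive 5 (remaining 3 GB)
2 GB → drive 5 (remaining 1 GB)
1 GB → drive 3 (remaining 0 GB)

6 drives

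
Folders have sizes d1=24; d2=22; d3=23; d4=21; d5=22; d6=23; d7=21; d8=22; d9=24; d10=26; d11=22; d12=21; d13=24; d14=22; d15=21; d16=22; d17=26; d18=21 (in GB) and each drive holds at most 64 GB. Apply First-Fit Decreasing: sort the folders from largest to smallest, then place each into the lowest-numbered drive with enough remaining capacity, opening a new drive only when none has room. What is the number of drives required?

8 drives

Sorted descending: 26, 26, 24, 24, 24, 23, 23, 22, 22, 22, 22, 22, 22, 21, 21, 21, 21, 21.
26 GB → drive 1 (remaining 38 GB)
26 GB → drive 1 (remaining 12 GB)
24 GB → drive 2 (remaining 40 GB)
24 GB → drive 2 (remaining 16 GB)
24 GB → drive 3 (remaining 40 GB)
23 GB → drive 3 (remaining 17 GB)
23 GB → drive 4 (remaining 41 GB)
22 GB → drive 4 (remaining 19 GB)
22 GB → drive 5 (remaining 42 GB)
22 GB → drive 5 (remaining 20 GB)
22 GB → drive 6 (remaining 42 GB)
22 GB → drive 6 (remaining 20 GB)
22 GB → drive 7 (remaining 42 GB)
21 GB → drive 7 (remaining 21 GB)
21 GB → drive 7 (remaining 0 GB)
21 GB → drive 8 (remaining 43 GB)
21 GB → drive 8 (remaining 22 GB)
21 GB → drive 8 (remaining 1 GB)
Final drives: [26,26] [24,24] [24,23] [23,22] [22,22] [22,22] [22,21,21] [21,21,21].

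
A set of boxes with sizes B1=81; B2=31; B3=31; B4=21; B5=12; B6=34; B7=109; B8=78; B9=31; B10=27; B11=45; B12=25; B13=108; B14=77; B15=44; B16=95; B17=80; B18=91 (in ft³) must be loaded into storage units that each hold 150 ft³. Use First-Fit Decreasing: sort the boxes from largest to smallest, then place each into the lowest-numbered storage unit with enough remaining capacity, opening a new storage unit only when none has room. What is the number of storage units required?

Sorted descending: 109, 108, 95, 91, 81, 80, 78, 77, 45, 44, 34, 31, 31, 31, 27, 25, 21, 12.
Put 109 ft³ in storage unit 1; 41 ft³ remain.
Put 108 ft³ in storage unit 2; 42 ft³ remain.
Put 95 ft³ in storage unit 3; 55 ft³ remain.
Put 91 ft³ in storage unit 4; 59 ft³ remain.
Put 81 ft³ in storage unit 5; 69 ft³ remain.
Put 80 ft³ in storage unit 6; 70 ft³ remain.
Put 78 ft³ in storage unit 7; 72 ft³ remain.
Put 77 ft³ in storage unit 8; 73 ft³ remain.
Put 45 ft³ in storage unit 3; 10 ft³ remain.
Put 44 ft³ in storage unit 4; 15 ft³ remain.
Put 34 ft³ in storage unit 1; 7 ft³ remain.
Put 31 ft³ in storage unit 2; 11 ft³ remain.
Put 31 ft³ in storage unit 5; 38 ft³ remain.
Put 31 ft³ in storage unit 5; 7 ft³ remain.
Put 27 ft³ in storage unit 6; 43 ft³ remain.
Put 25 ft³ in storage unit 6; 18 ft³ remain.
Put 21 ft³ in storage unit 7; 51 ft³ remain.
Put 12 ft³ in storage unit 4; 3 ft³ remain.
Final storage units: [109,34] [108,31] [95,45] [91,44,12] [81,31,31] [80,27,25] [78,21] [77].

8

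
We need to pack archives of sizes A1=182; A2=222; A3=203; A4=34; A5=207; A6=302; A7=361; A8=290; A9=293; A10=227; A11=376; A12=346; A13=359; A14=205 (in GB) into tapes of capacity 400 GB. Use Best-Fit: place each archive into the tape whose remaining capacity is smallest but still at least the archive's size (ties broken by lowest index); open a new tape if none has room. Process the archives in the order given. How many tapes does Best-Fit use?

12

tape 1: place A1 (182 GB), 218 GB left
tape 2: place A2 (222 GB), 178 GB left
tape 1: place A3 (203 GB), 15 GB left
tape 2: place A4 (34 GB), 144 GB left
tape 3: place A5 (207 GB), 193 GB left
tape 4: place A6 (302 GB), 98 GB left
tape 5: place A7 (361 GB), 39 GB left
tape 6: place A8 (290 GB), 110 GB left
tape 7: place A9 (293 GB), 107 GB left
tape 8: place A10 (227 GB), 173 GB left
tape 9: place A11 (376 GB), 24 GB left
tape 10: place A12 (346 GB), 54 GB left
tape 11: place A13 (359 GB), 41 GB left
tape 12: place A14 (205 GB), 195 GB left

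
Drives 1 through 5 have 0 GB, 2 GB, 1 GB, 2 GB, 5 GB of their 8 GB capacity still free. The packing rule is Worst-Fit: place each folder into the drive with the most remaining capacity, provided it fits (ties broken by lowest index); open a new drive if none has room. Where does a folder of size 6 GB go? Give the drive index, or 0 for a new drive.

No drive has ≥ 6 GB free, so a new drive is opened.

0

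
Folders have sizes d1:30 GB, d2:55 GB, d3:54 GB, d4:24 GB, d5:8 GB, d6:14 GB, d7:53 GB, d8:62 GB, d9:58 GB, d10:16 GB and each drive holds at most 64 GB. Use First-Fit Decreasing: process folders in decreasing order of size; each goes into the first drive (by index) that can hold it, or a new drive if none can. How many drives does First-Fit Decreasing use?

7 drives

Sorted descending: 62, 58, 55, 54, 53, 30, 24, 16, 14, 8.
drive 1: place 62 GB, 2 GB left
drive 2: place 58 GB, 6 GB left
drive 3: place 55 GB, 9 GB left
drive 4: place 54 GB, 10 GB left
drive 5: place 53 GB, 11 GB left
drive 6: place 30 GB, 34 GB left
drive 6: place 24 GB, 10 GB left
drive 7: place 16 GB, 48 GB left
drive 7: place 14 GB, 34 GB left
drive 3: place 8 GB, 1 GB left
Final drives: [62] [58] [55,8] [54] [53] [30,24] [16,14].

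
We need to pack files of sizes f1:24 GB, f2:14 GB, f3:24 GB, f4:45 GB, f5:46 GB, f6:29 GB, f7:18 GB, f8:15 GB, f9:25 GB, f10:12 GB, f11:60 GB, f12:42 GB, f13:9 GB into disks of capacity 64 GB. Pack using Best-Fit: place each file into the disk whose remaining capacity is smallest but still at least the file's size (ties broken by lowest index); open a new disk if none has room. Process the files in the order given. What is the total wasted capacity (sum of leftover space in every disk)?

21

f1 (24 GB) → disk 1 (remaining 40 GB)
f2 (14 GB) → disk 1 (remaining 26 GB)
f3 (24 GB) → disk 1 (remaining 2 GB)
f4 (45 GB) → disk 2 (remaining 19 GB)
f5 (46 GB) → disk 3 (remaining 18 GB)
f6 (29 GB) → disk 4 (remaining 35 GB)
f7 (18 GB) → disk 3 (remaining 0 GB)
f8 (15 GB) → disk 2 (remaining 4 GB)
f9 (25 GB) → disk 4 (remaining 10 GB)
f10 (12 GB) → disk 5 (remaining 52 GB)
f11 (60 GB) → disk 6 (remaining 4 GB)
f12 (42 GB) → disk 5 (remaining 10 GB)
f13 (9 GB) → disk 4 (remaining 1 GB)
6 disks × 64 GB = 384 GB; used 363 GB; unused 21 GB.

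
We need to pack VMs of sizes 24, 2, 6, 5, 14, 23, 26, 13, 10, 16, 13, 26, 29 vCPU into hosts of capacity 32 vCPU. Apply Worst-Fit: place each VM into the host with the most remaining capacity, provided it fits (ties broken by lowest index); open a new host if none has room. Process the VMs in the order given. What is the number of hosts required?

host 1: place 24 vCPU, 8 vCPU left
host 1: place 2 vCPU, 6 vCPU left
host 1: place 6 vCPU, 0 vCPU left
host 2: place 5 vCPU, 27 vCPU left
host 2: place 14 vCPU, 13 vCPU left
host 3: place 23 vCPU, 9 vCPU left
host 4: place 26 vCPU, 6 vCPU left
host 2: place 13 vCPU, 0 vCPU left
host 5: place 10 vCPU, 22 vCPU left
host 5: place 16 vCPU, 6 vCPU left
host 6: place 13 vCPU, 19 vCPU left
host 7: place 26 vCPU, 6 vCPU left
host 8: place 29 vCPU, 3 vCPU left
Final hosts: [24,2,6] [5,14,13] [23] [26] [10,16] [13] [26] [29].

8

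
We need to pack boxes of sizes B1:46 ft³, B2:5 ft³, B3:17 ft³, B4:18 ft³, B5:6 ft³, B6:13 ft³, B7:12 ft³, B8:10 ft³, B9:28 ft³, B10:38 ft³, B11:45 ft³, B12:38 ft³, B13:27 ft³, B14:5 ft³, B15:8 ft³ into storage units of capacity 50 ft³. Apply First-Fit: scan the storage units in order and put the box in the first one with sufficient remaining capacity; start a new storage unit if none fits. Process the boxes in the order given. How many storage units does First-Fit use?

8

Put B1 (46 ft³) in storage unit 1; 4 ft³ remain.
Put B2 (5 ft³) in storage unit 2; 45 ft³ remain.
Put B3 (17 ft³) in storage unit 2; 28 ft³ remain.
Put B4 (18 ft³) in storage unit 2; 10 ft³ remain.
Put B5 (6 ft³) in storage unit 2; 4 ft³ remain.
Put B6 (13 ft³) in storage unit 3; 37 ft³ remain.
Put B7 (12 ft³) in storage unit 3; 25 ft³ remain.
Put B8 (10 ft³) in storage unit 3; 15 ft³ remain.
Put B9 (28 ft³) in storage unit 4; 22 ft³ remain.
Put B10 (38 ft³) in storage unit 5; 12 ft³ remain.
Put B11 (45 ft³) in storage unit 6; 5 ft³ remain.
Put B12 (38 ft³) in storage unit 7; 12 ft³ remain.
Put B13 (27 ft³) in storage unit 8; 23 ft³ remain.
Put B14 (5 ft³) in storage unit 3; 10 ft³ remain.
Put B15 (8 ft³) in storage unit 3; 2 ft³ remain.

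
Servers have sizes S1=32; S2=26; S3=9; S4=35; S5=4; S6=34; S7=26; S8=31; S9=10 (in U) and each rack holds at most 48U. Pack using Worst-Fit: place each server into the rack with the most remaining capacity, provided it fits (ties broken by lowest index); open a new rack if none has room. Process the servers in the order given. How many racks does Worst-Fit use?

rack 1: place S1 (32U), 16U left
rack 2: place S2 (26U), 22U left
rack 2: place S3 (9U), 13U left
rack 3: place S4 (35U), 13U left
rack 1: place S5 (4U), 12U left
rack 4: place S6 (34U), 14U left
rack 5: place S7 (26U), 22U left
rack 6: place S8 (31U), 17U left
rack 5: place S9 (10U), 12U left
Final racks: [32,4] [26,9] [35] [34] [26,10] [31].

6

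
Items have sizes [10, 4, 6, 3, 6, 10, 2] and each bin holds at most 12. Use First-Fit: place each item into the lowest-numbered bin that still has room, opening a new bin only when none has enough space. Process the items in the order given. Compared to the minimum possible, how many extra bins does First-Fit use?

First-Fit: [10,2] [4,6] [3,6] [10] → 4 bins.
Total size 41; any packing needs at least ⌈41/12⌉ = 4 bins.
So 4 is already optimal.

0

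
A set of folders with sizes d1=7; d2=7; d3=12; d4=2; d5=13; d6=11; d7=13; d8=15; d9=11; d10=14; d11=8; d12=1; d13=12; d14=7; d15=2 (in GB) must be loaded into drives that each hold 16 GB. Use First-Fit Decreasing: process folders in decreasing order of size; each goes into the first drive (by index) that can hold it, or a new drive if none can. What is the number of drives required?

Sorted descending: 15, 14, 13, 13, 12, 12, 11, 11, 8, 7, 7, 7, 2, 2, 1.
15 GB → drive 1 (remaining 1 GB)
14 GB → drive 2 (remaining 2 GB)
13 GB → drive 3 (remaining 3 GB)
13 GB → drive 4 (remaining 3 GB)
12 GB → drive 5 (remaining 4 GB)
12 GB → drive 6 (remaining 4 GB)
11 GB → drive 7 (remaining 5 GB)
11 GB → drive 8 (remaining 5 GB)
8 GB → drive 9 (remaining 8 GB)
7 GB → drive 9 (remaining 1 GB)
7 GB → drive 10 (remaining 9 GB)
7 GB → drive 10 (remaining 2 GB)
2 GB → drive 2 (remaining 0 GB)
2 GB → drive 3 (remaining 1 GB)
1 GB → drive 1 (remaining 0 GB)
Final drives: [15,1] [14,2] [13,2] [13] [12] [12] [11] [11] [8,7] [7,7].

10 drives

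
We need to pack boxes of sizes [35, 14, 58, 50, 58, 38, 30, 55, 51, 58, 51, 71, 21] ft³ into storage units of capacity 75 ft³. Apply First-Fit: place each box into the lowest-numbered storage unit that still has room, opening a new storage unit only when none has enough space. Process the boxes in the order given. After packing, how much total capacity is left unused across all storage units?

storage unit 1: place 35 ft³, 40 ft³ left
storage unit 1: place 14 ft³, 26 ft³ left
storage unit 2: place 58 ft³, 17 ft³ left
storage unit 3: place 50 ft³, 25 ft³ left
storage unit 4: place 58 ft³, 17 ft³ left
storage unit 5: place 38 ft³, 37 ft³ left
storage unit 5: place 30 ft³, 7 ft³ left
storage unit 6: place 55 ft³, 20 ft³ left
storage unit 7: place 51 ft³, 24 ft³ left
storage unit 8: place 58 ft³, 17 ft³ left
storage unit 9: place 51 ft³, 24 ft³ left
storage unit 10: place 71 ft³, 4 ft³ left
storage unit 1: place 21 ft³, 5 ft³ left
10 storage units × 75 ft³ = 750 ft³; used 590 ft³; unused 160 ft³.

160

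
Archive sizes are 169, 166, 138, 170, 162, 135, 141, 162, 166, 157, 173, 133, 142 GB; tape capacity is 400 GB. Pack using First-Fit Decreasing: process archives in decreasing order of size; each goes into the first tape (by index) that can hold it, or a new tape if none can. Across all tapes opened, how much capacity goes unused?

786

Sorted descending: 173, 170, 169, 166, 166, 162, 162, 157, 142, 141, 138, 135, 133.
tape 1: place 173 GB, 227 GB left
tape 1: place 170 GB, 57 GB left
tape 2: place 169 GB, 231 GB left
tape 2: place 166 GB, 65 GB left
tape 3: place 166 GB, 234 GB left
tape 3: place 162 GB, 72 GB left
tape 4: place 162 GB, 238 GB left
tape 4: place 157 GB, 81 GB left
tape 5: place 142 GB, 258 GB left
tape 5: place 141 GB, 117 GB left
tape 6: place 138 GB, 262 GB left
tape 6: place 135 GB, 127 GB left
tape 7: place 133 GB, 267 GB left
7 tapes × 400 GB = 2800 GB; used 2014 GB; unused 786 GB.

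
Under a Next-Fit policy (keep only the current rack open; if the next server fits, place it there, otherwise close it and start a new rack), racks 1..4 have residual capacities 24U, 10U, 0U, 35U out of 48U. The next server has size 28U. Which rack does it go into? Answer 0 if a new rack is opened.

4

Next-Fit only looks at rack 4, which has 35U free.
28U fits there.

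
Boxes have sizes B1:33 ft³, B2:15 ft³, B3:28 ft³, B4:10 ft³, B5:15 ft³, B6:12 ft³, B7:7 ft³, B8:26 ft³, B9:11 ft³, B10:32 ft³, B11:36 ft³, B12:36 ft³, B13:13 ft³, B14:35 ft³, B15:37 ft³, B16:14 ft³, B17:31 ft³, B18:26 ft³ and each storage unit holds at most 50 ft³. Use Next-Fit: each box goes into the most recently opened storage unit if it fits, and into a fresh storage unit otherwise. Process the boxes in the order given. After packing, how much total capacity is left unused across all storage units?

B1 (33 ft³) → storage unit 1 (remaining 17 ft³)
B2 (15 ft³) → storage unit 1 (remaining 2 ft³)
B3 (28 ft³) → storage unit 2 (remaining 22 ft³)
B4 (10 ft³) → storage unit 2 (remaining 12 ft³)
B5 (15 ft³) → storage unit 3 (remaining 35 ft³)
B6 (12 ft³) → storage unit 3 (remaining 23 ft³)
B7 (7 ft³) → storage unit 3 (remaining 16 ft³)
B8 (26 ft³) → storage unit 4 (remaining 24 ft³)
B9 (11 ft³) → storage unit 4 (remaining 13 ft³)
B10 (32 ft³) → storage unit 5 (remaining 18 ft³)
B11 (36 ft³) → storage unit 6 (remaining 14 ft³)
B12 (36 ft³) → storage unit 7 (remaining 14 ft³)
B13 (13 ft³) → storage unit 7 (remaining 1 ft³)
B14 (35 ft³) → storage unit 8 (remaining 15 ft³)
B15 (37 ft³) → storage unit 9 (remaining 13 ft³)
B16 (14 ft³) → storage unit 10 (remaining 36 ft³)
B17 (31 ft³) → storage unit 10 (remaining 5 ft³)
B18 (26 ft³) → storage unit 11 (remaining 24 ft³)
11 storage units × 50 ft³ = 550 ft³; used 417 ft³; unused 133 ft³.

133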